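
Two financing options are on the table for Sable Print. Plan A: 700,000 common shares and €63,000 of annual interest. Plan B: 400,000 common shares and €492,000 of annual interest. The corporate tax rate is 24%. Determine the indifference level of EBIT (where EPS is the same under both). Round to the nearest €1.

Set EPS_A = EPS_B: (EBIT − €63,000)(1 − 0.24) ÷ 700,000 = (EBIT − €492,000)(1 − 0.24) ÷ 400,000.
Cancelling (1 − t) and cross-multiplying: 400,000·(EBIT − 63,000) = 700,000·(EBIT − 492,000).
Solving, EBIT = (492,000·700,000 − 63,000·400,000) / (700,000 − 400,000) = 319,200,000,000 / 300,000 = 1,064,000.00.

€1,064,000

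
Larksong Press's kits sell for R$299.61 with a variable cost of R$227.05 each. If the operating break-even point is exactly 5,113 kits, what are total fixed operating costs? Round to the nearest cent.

R$370,999.28

Contribution margin per unit = R$299.61 − R$227.05 = R$72.56.
Fixed costs = break-even units × CM = 5,113 × R$72.56 = R$370,999.28.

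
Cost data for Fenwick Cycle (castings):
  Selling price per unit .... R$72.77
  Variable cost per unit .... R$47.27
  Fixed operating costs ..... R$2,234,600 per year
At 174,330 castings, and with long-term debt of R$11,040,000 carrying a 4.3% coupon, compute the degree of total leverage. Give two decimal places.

2.56

At 174,330 units, contribution = 174,330 × R$25.50 = R$4,445,415.00.
Operating income = contribution − fixed costs = R$4,445,415.00 − R$2,234,600 = R$2,210,815.00. Interest = R$474,720.00, so EBIT − I = R$1,736,095.00.
DCL = contribution ÷ (EBIT − I) = R$4,445,415.00 ÷ R$1,736,095.00 = 2.5606.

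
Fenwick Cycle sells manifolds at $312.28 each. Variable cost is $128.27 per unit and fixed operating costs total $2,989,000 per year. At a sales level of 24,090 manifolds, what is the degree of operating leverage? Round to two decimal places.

3.07

At 24,090 units, contribution = 24,090 × $184.01 = $4,432,800.90.
Operating income = contribution − fixed costs = $4,432,800.90 − $2,989,000 = $1,443,800.90.
Degree of operating leverage = $4,432,800.90 / $1,443,800.90 = 3.0702.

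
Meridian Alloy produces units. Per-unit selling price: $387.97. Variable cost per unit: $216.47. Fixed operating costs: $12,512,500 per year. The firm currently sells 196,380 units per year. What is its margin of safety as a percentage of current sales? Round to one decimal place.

Unit CM = price − variable cost = $387.97 − $216.47 = $171.50. Break-even units = $12,512,500 ÷ $171.50 = 72,959.18; break-even revenue = 72,959.18 × $387.97 = $28,305,974.49.
Current sales = 196,380 × $387.97 = $76,189,548.60.
Margin of safety = ($76,189,548.60 − $28,305,974.49) ÷ $76,189,548.60 = 62.8%.

62.8%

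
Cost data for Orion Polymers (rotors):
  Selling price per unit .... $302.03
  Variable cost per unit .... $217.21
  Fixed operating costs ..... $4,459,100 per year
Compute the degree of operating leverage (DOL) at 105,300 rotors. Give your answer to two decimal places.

2.00

Total contribution margin = 105,300 × $84.82 = $8,931,546.00.
EBIT = $8,931,546.00 − $4,459,100 = $4,472,446.00.
So DOL = total CM / EBIT = $8,931,546.00 / $4,472,446.00 = 1.9970.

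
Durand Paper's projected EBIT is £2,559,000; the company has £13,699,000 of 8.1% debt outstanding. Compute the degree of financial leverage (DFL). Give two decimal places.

Annual interest charges come to £1,109,619.00.
DFL = EBIT ÷ (EBIT − I) = £2,559,000 ÷ (£2,559,000 − £1,109,619.00) = £2,559,000 ÷ £1,449,381.00 = 1.7656.

1.77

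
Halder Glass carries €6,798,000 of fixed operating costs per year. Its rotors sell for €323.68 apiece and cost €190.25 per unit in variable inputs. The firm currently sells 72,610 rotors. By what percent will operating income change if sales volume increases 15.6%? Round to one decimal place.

At 72,610 units, contribution = 72,610 × €133.43 = €9,688,352.30.
Operating income = contribution − fixed costs = €9,688,352.30 − €6,798,000 = €2,890,352.30.
DOL = contribution ÷ EBIT = €9,688,352.30 ÷ €2,890,352.30 = 3.3520.
%ΔEBIT = DOL × %ΔSales = 3.3520 × +15.6% = +52.3%.

+52.3%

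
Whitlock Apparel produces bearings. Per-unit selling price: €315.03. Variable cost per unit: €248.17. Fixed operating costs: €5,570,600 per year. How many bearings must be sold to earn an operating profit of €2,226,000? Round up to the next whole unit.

116,611 bearings

Contribution margin per unit = €315.03 − €248.17 = €66.86.
Need Q such that Q × €66.86 − €5,570,600 = €2,226,000, i.e. Q = €7,796,600 / €66.86 = 116,610.83 → 116,611.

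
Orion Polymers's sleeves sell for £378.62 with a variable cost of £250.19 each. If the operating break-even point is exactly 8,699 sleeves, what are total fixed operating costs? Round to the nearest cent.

£1,117,212.57

Unit CM = price − variable cost = £378.62 − £250.19 = £128.43.
Fixed costs = break-even units × CM = 8,699 × £128.43 = £1,117,212.57.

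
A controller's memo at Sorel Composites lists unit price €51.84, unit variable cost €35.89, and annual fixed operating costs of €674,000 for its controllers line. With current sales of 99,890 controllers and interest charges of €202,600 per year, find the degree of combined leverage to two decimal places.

2.22

Total contribution margin = 99,890 × €15.95 = €1,593,245.50.
Operating income = contribution − fixed costs = €1,593,245.50 − €674,000 = €919,245.50. Interest = €202,600.00, so EBIT − I = €716,645.50.
DCL = contribution ÷ (EBIT − I) = €1,593,245.50 ÷ €716,645.50 = 2.2232.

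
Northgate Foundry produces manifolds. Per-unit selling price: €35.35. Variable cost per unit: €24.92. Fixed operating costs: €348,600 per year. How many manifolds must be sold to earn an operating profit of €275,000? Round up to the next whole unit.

59,790 manifolds

Contribution margin per unit = €35.35 − €24.92 = €10.43.
Units = (FC + target) / CM = (€348,600 + €275,000) / €10.43 = 59,789.07, so 59,790 manifolds.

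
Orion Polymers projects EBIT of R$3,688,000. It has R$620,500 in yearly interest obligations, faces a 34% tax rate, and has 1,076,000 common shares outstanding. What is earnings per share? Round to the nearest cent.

R$1.88

Interest = R$620,500.00, so EBT = R$3,688,000 − R$620,500.00 = R$3,067,500.00.
After tax at 34%: net income = R$3,067,500.00 × 0.66 = R$2,024,550.00.
Per share: R$2,024,550.00 / 1,076,000 shares = R$1.88.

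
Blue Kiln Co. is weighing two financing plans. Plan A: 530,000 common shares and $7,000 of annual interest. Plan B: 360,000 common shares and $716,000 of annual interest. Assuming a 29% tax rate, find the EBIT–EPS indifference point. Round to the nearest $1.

$2,217,412

Set EPS_A = EPS_B: (EBIT − $7,000)(1 − 0.29) ÷ 530,000 = (EBIT − $716,000)(1 − 0.29) ÷ 360,000.
The (1 − t) factor cancels: (EBIT − 7,000) × 360,000 = (EBIT − 716,000) × 530,000.
Solving, EBIT = (716,000·530,000 − 7,000·360,000) / (530,000 − 360,000) = 376,960,000,000 / 170,000 = 2,217,411.76.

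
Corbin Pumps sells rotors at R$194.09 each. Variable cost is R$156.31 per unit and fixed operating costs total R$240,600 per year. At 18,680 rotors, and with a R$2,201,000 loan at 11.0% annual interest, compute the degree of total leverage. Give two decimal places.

At 18,680 units, contribution = 18,680 × R$37.78 = R$705,730.40.
EBIT = R$705,730.40 − R$240,600 = R$465,130.40. Interest = R$242,110.00.
DOL = R$705,730.40 ÷ R$465,130.40 = 1.5173; DFL = R$465,130.40 ÷ R$223,020.40 = 2.0856.
DCL = DOL × DFL = 1.5173 × 2.0856 = 3.1645.

3.16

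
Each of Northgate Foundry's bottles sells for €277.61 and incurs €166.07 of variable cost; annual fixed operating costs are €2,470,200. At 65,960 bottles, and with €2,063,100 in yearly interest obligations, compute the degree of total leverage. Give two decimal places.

At 65,960 units, contribution = 65,960 × €111.54 = €7,357,178.40.
Subtracting fixed costs: EBIT = €7,357,178.40 − €2,470,200 = €4,886,978.40. Interest = €2,063,100.00.
DOL = €7,357,178.40 ÷ €4,886,978.40 = 1.5055; DFL = €4,886,978.40 ÷ €2,823,878.40 = 1.7306.
Combined leverage = 1.5055 × 1.7306 = 2.6054.

2.61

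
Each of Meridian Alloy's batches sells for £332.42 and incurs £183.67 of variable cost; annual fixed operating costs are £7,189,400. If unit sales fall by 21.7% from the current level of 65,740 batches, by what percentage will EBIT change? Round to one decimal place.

Contribution at this volume is 65,740 × £148.75 = £9,778,825.00.
Subtracting fixed costs: EBIT = £9,778,825.00 − £7,189,400 = £2,589,425.00.
So DOL = total CM / EBIT = £9,778,825.00 / £2,589,425.00 = 3.7764.
So EBIT moves 3.7764 × (-21.7%) = -81.9%.

-81.9%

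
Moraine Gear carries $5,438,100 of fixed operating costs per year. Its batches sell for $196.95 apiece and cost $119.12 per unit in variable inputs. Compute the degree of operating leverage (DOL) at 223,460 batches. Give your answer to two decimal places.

1.45

Total contribution margin = 223,460 × $77.83 = $17,391,891.80.
Subtracting fixed costs: EBIT = $17,391,891.80 − $5,438,100 = $11,953,791.80.
Degree of operating leverage = $17,391,891.80 / $11,953,791.80 = 1.4549.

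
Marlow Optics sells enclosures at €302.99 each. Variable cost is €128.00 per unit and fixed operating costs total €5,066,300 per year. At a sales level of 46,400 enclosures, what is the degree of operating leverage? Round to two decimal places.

At 46,400 units, contribution = 46,400 × €174.99 = €8,119,536.00.
Subtracting fixed costs: EBIT = €8,119,536.00 − €5,066,300 = €3,053,236.00.
DOL = contribution ÷ EBIT = €8,119,536.00 ÷ €3,053,236.00 = 2.6593.

2.66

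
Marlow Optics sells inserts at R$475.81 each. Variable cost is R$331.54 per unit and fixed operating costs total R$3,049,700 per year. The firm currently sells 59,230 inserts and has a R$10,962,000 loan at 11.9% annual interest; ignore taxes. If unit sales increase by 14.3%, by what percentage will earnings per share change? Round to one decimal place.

+29.2%

Total contribution margin = 59,230 × R$144.27 = R$8,545,112.10.
Operating income = contribution − fixed costs = R$8,545,112.10 − R$3,049,700 = R$5,495,412.10.
Interest = R$1,304,478.00, so EBIT − I = R$4,190,934.10.
DCL = total CM / (EBIT − I) = R$8,545,112.10 / R$4,190,934.10 = 2.0390.
%ΔEPS = DCL × %ΔSales = 2.0390 × +14.3% = +29.2%.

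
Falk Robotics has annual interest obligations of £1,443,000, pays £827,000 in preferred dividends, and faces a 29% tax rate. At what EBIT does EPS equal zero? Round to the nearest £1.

£2,607,789

Grossing the preferred dividend up to pre-tax terms: £827,000 / (1 − 0.29) = £1,164,788.73.
EPS = 0 when EBIT covers interest plus the pre-tax preferred burden: £1,443,000 + £1,164,788.73 = £2,607,788.73.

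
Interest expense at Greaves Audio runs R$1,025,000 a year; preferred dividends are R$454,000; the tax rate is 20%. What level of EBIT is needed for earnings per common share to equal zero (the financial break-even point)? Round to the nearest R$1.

R$1,592,500

Grossing the preferred dividend up to pre-tax terms: R$454,000 / (1 − 0.20) = R$567,500.00.
EPS = 0 when EBIT covers interest plus the pre-tax preferred burden: R$1,025,000 + R$567,500.00 = R$1,592,500.00.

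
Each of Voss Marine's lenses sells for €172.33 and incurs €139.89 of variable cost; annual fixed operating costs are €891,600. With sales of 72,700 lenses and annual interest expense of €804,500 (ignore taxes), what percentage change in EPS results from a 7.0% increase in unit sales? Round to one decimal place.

+24.9%

Total contribution margin = 72,700 × €32.44 = €2,358,388.00.
Subtracting fixed costs: EBIT = €2,358,388.00 − €891,600 = €1,466,788.00.
Interest = €804,500.00, so EBIT − I = €662,288.00.
DCL = total CM / (EBIT − I) = €2,358,388.00 / €662,288.00 = 3.5610.
%ΔEPS = DCL × %ΔSales = 3.5610 × +7.0% = +24.9%.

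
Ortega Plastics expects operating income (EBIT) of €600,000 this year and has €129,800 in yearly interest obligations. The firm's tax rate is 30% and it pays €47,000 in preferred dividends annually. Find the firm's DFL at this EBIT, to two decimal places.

1.49

Interest = €129,800.00.
Preferred dividends grossed up pre-tax: €47,000 / (1 − 0.30) = €67,142.86.
DFL = EBIT ÷ [EBIT − I − D_p/(1−t)] = €600,000 ÷ [€600,000 − €129,800.00 − €67,142.86] = €600,000 ÷ €403,057.14 = 1.4886.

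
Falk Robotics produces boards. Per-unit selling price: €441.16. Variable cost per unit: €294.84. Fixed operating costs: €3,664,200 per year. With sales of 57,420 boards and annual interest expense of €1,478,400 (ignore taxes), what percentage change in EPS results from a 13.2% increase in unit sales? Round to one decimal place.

Contribution at this volume is 57,420 × €146.32 = €8,401,694.40.
Operating income = contribution − fixed costs = €8,401,694.40 − €3,664,200 = €4,737,494.40.
After interest of €1,478,400.00, pre-tax earnings = €3,259,094.40.
DCL = total CM / (EBIT − I) = €8,401,694.40 / €3,259,094.40 = 2.5779.
EPS therefore changes by 2.5779 × (+13.2%) = +34.0%.

+34.0%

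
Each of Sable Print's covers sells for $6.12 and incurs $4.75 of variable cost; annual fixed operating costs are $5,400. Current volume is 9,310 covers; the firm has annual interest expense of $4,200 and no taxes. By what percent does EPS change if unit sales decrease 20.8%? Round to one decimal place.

At 9,310 units, contribution = 9,310 × $1.37 = $12,754.70.
Operating income = contribution − fixed costs = $12,754.70 − $5,400 = $7,354.70.
After interest of $4,200.00, pre-tax earnings = $3,154.70.
Degree of combined leverage = contribution ÷ (EBIT − I) = $12,754.70 ÷ $3,154.70 = 4.0431.
EPS therefore changes by 4.0431 × (-20.8%) = -84.1%.

-84.1%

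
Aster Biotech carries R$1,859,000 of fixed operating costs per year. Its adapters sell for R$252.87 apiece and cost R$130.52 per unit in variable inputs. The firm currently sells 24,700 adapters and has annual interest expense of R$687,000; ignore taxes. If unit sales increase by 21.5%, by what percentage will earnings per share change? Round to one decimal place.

Contribution at this volume is 24,700 × R$122.35 = R$3,022,045.00.
EBIT = R$3,022,045.00 − R$1,859,000 = R$1,163,045.00.
After interest of R$687,000.00, pre-tax earnings = R$476,045.00.
Degree of combined leverage = contribution ÷ (EBIT − I) = R$3,022,045.00 ÷ R$476,045.00 = 6.3482.
%ΔEPS = DCL × %ΔSales = 6.3482 × +21.5% = +136.5%.

+136.5%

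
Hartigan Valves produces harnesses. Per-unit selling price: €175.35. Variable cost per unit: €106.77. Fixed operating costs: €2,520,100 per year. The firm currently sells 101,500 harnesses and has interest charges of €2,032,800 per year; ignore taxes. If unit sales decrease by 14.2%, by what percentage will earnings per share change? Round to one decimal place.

Contribution at this volume is 101,500 × €68.58 = €6,960,870.00.
Subtracting fixed costs: EBIT = €6,960,870.00 − €2,520,100 = €4,440,770.00.
Interest = €2,032,800.00, so EBIT − I = €2,407,970.00.
DCL = total CM / (EBIT − I) = €6,960,870.00 / €2,407,970.00 = 2.8908.
%ΔEPS = DCL × %ΔSales = 2.8908 × -14.2% = -41.0%.

-41.0%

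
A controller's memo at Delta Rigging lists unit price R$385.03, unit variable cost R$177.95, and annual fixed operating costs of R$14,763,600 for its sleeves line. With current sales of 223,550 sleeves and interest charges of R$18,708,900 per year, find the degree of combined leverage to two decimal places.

At 223,550 units, contribution = 223,550 × R$207.08 = R$46,292,734.00.
Operating income = contribution − fixed costs = R$46,292,734.00 − R$14,763,600 = R$31,529,134.00. Interest = R$18,708,900.00, so EBIT − I = R$12,820,234.00.
DCL = contribution ÷ (EBIT − I) = R$46,292,734.00 ÷ R$12,820,234.00 = 3.6109.

3.61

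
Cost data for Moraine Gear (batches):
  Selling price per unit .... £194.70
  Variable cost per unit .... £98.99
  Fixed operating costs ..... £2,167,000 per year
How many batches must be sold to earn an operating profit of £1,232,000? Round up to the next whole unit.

35,514 batches

Unit CM = price − variable cost = £194.70 − £98.99 = £95.71.
Units = (FC + target) / CM = (£2,167,000 + £1,232,000) / £95.71 = 35,513.53, so 35,514 batches.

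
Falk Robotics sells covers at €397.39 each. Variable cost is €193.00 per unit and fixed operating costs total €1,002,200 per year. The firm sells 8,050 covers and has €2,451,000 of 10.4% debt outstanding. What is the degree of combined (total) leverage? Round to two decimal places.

4.24

Total contribution margin = 8,050 × €204.39 = €1,645,339.50.
Subtracting fixed costs: EBIT = €1,645,339.50 − €1,002,200 = €643,139.50. Interest = €254,904.00, so EBIT − I = €388,235.50.
Degree of total leverage = total CM / (EBIT − interest) = €1,645,339.50 / €388,235.50 = 4.2380.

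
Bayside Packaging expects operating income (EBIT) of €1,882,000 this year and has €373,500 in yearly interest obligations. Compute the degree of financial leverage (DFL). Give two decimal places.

Interest = €373,500.00.
Degree of financial leverage = EBIT / (EBIT − interest) = €1,882,000 / €1,508,500.00 = 1.2476.

1.25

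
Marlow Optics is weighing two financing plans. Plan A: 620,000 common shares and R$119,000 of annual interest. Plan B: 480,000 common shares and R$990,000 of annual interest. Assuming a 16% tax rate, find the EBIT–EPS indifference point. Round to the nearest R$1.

Set EPS_A = EPS_B: (EBIT − R$119,000)(1 − 0.16) ÷ 620,000 = (EBIT − R$990,000)(1 − 0.16) ÷ 480,000.
The (1 − t) factor cancels: (EBIT − 119,000) × 480,000 = (EBIT − 990,000) × 620,000.
EBIT × (620,000 − 480,000) = 990,000 × 620,000 − 119,000 × 480,000 = 556,680,000,000, so EBIT = 556,680,000,000 ÷ 140,000 = 3,976,285.71.

R$3,976,286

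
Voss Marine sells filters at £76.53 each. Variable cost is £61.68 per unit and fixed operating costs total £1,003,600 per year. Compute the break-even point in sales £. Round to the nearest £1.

£5,172,088

CM per unit = £76.53 − £61.68 = £14.85; CM ratio = £14.85 / £76.53 = 0.1940.
Break-even sales = FC ÷ CM ratio = £1,003,600 × £76.53 / £14.85 = £5,172,088.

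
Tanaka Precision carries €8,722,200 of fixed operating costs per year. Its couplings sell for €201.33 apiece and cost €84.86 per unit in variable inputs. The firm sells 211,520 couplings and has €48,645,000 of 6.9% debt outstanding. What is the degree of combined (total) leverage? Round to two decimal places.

Contribution at this volume is 211,520 × €116.47 = €24,635,734.40.
EBIT = €24,635,734.40 − €8,722,200 = €15,913,534.40. Interest = €3,356,505.00, so EBIT − I = €12,557,029.40.
DCL = contribution ÷ (EBIT − I) = €24,635,734.40 ÷ €12,557,029.40 = 1.9619.

1.96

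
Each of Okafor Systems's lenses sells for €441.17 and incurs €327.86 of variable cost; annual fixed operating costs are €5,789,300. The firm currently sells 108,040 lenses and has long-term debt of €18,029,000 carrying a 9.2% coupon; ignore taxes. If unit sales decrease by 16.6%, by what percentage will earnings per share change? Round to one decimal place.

Contribution at this volume is 108,040 × €113.31 = €12,242,012.40.
EBIT = €12,242,012.40 − €5,789,300 = €6,452,712.40.
After interest of €1,658,668.00, pre-tax earnings = €4,794,044.40.
Degree of combined leverage = contribution ÷ (EBIT − I) = €12,242,012.40 ÷ €4,794,044.40 = 2.5536.
EPS therefore changes by 2.5536 × (-16.6%) = -42.4%.

-42.4%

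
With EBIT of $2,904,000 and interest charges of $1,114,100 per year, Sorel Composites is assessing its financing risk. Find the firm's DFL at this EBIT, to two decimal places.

1.62

Annual interest charges come to $1,114,100.00.
Degree of financial leverage = EBIT / (EBIT − interest) = $2,904,000 / $1,789,900.00 = 1.6224.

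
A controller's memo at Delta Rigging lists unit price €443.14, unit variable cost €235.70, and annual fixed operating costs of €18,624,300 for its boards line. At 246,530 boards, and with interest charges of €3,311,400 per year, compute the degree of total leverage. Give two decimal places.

Contribution at this volume is 246,530 × €207.44 = €51,140,183.20.
Operating income = contribution − fixed costs = €51,140,183.20 − €18,624,300 = €32,515,883.20. Interest = €3,311,400.00.
DOL = €51,140,183.20 ÷ €32,515,883.20 = 1.5728; DFL = €32,515,883.20 ÷ €29,204,483.20 = 1.1134.
Combined leverage = 1.5728 × 1.1134 = 1.7512.

1.75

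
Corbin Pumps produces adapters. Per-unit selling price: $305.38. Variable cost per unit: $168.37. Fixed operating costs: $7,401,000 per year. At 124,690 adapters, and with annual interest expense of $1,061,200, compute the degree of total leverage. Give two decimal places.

Contribution at this volume is 124,690 × $137.01 = $17,083,776.90.
Operating income = contribution − fixed costs = $17,083,776.90 − $7,401,000 = $9,682,776.90. Interest = $1,061,200.00.
DOL = $17,083,776.90 ÷ $9,682,776.90 = 1.7643; DFL = $9,682,776.90 ÷ $8,621,576.90 = 1.1231.
Combined leverage = 1.7643 × 1.1231 = 1.9815.

1.98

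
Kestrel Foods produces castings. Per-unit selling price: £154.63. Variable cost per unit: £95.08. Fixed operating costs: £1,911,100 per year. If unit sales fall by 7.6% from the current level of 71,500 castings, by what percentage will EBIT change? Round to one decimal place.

-13.8%

Total contribution margin = 71,500 × £59.55 = £4,257,825.00.
EBIT = £4,257,825.00 − £1,911,100 = £2,346,725.00.
DOL = contribution ÷ EBIT = £4,257,825.00 ÷ £2,346,725.00 = 1.8144.
%ΔEBIT = DOL × %ΔSales = 1.8144 × -7.6% = -13.8%.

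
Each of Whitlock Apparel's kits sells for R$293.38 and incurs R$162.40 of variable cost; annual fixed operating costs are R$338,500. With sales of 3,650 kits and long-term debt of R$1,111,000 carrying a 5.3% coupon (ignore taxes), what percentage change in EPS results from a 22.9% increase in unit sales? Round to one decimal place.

+135.7%

Contribution at this volume is 3,650 × R$130.98 = R$478,077.00.
EBIT = R$478,077.00 − R$338,500 = R$139,577.00.
After interest of R$58,883.00, pre-tax earnings = R$80,694.00.
Degree of combined leverage = contribution ÷ (EBIT − I) = R$478,077.00 ÷ R$80,694.00 = 5.9246.
EPS therefore changes by 5.9246 × (+22.9%) = +135.7%.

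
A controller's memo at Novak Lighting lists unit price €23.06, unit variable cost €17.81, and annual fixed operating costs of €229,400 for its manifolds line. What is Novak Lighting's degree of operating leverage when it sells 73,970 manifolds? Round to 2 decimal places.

At 73,970 units, contribution = 73,970 × €5.25 = €388,342.50.
Subtracting fixed costs: EBIT = €388,342.50 − €229,400 = €158,942.50.
DOL = contribution ÷ EBIT = €388,342.50 ÷ €158,942.50 = 2.4433.

2.44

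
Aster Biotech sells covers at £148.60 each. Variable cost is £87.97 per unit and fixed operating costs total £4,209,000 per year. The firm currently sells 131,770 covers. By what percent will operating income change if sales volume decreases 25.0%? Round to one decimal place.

-52.8%

Total contribution margin = 131,770 × £60.63 = £7,989,215.10.
EBIT = £7,989,215.10 − £4,209,000 = £3,780,215.10.
So DOL = total CM / EBIT = £7,989,215.10 / £3,780,215.10 = 2.1134.
%ΔEBIT = DOL × %ΔSales = 2.1134 × -25.0% = -52.8%.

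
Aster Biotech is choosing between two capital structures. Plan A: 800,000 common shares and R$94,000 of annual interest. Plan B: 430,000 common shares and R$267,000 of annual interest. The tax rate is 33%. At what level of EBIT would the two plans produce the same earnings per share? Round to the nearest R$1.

Set EPS_A = EPS_B: (EBIT − R$94,000)(1 − 0.33) ÷ 800,000 = (EBIT − R$267,000)(1 − 0.33) ÷ 430,000.
The (1 − t) factor cancels: (EBIT − 94,000) × 430,000 = (EBIT − 267,000) × 800,000.
EBIT × (800,000 − 430,000) = 267,000 × 800,000 − 94,000 × 430,000 = 173,180,000,000, so EBIT = 173,180,000,000 ÷ 370,000 = 468,054.05.

R$468,054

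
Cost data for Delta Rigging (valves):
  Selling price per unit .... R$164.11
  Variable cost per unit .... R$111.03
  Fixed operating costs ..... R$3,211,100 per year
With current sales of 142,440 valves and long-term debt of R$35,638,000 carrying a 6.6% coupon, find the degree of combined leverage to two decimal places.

3.79

At 142,440 units, contribution = 142,440 × R$53.08 = R$7,560,715.20.
Operating income = contribution − fixed costs = R$7,560,715.20 − R$3,211,100 = R$4,349,615.20. Interest = R$2,352,108.00, so EBIT − I = R$1,997,507.20.
Degree of total leverage = total CM / (EBIT − interest) = R$7,560,715.20 / R$1,997,507.20 = 3.7851.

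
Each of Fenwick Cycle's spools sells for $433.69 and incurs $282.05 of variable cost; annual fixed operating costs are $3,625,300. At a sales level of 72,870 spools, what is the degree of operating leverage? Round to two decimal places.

At 72,870 units, contribution = 72,870 × $151.64 = $11,050,006.80.
Subtracting fixed costs: EBIT = $11,050,006.80 − $3,625,300 = $7,424,706.80.
So DOL = total CM / EBIT = $11,050,006.80 / $7,424,706.80 = 1.4883.

1.49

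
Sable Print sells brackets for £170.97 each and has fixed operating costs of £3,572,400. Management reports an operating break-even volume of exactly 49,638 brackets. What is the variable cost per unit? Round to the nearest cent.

£99.00

At break-even, FC = Q × (P − VC), so P − VC = £3,572,400 ÷ 49,638 = £71.9691.
Variable cost per unit = £170.97 − £71.9691 = £99.00.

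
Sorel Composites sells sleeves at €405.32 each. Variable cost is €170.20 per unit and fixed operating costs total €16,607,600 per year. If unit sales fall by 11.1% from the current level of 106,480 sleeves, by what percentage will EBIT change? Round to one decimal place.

Total contribution margin = 106,480 × €235.12 = €25,035,577.60.
Subtracting fixed costs: EBIT = €25,035,577.60 − €16,607,600 = €8,427,977.60.
Degree of operating leverage = €25,035,577.60 / €8,427,977.60 = 2.9705.
So EBIT moves 2.9705 × (-11.1%) = -33.0%.

-33.0%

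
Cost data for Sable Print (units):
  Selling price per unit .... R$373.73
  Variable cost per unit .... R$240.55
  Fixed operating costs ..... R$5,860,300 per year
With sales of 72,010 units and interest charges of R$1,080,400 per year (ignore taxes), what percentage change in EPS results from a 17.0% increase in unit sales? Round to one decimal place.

+61.5%

Contribution at this volume is 72,010 × R$133.18 = R$9,590,291.80.
Operating income = contribution − fixed costs = R$9,590,291.80 − R$5,860,300 = R$3,729,991.80.
After interest of R$1,080,400.00, pre-tax earnings = R$2,649,591.80.
DCL = total CM / (EBIT − I) = R$9,590,291.80 / R$2,649,591.80 = 3.6195.
%ΔEPS = DCL × %ΔSales = 3.6195 × +17.0% = +61.5%.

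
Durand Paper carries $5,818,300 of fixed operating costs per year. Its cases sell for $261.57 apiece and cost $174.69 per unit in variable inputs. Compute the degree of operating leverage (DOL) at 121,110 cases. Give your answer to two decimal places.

2.24

Total contribution margin = 121,110 × $86.88 = $10,522,036.80.
Subtracting fixed costs: EBIT = $10,522,036.80 − $5,818,300 = $4,703,736.80.
So DOL = total CM / EBIT = $10,522,036.80 / $4,703,736.80 = 2.2370.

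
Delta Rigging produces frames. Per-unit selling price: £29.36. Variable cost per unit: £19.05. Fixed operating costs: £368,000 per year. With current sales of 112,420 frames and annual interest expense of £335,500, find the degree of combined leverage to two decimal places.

2.54

At 112,420 units, contribution = 112,420 × £10.31 = £1,159,050.20.
Subtracting fixed costs: EBIT = £1,159,050.20 − £368,000 = £791,050.20. Interest = £335,500.00, so EBIT − I = £455,550.20.
Degree of total leverage = total CM / (EBIT − interest) = £1,159,050.20 / £455,550.20 = 2.5443.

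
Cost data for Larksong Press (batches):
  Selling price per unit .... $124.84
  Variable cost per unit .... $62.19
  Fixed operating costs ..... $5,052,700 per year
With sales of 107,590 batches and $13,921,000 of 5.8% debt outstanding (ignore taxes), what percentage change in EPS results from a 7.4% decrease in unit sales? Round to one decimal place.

At 107,590 units, contribution = 107,590 × $62.65 = $6,740,513.50.
Subtracting fixed costs: EBIT = $6,740,513.50 − $5,052,700 = $1,687,813.50.
After interest of $807,418.00, pre-tax earnings = $880,395.50.
Degree of combined leverage = contribution ÷ (EBIT − I) = $6,740,513.50 ÷ $880,395.50 = 7.6562.
EPS therefore changes by 7.6562 × (-7.4%) = -56.7%.

-56.7%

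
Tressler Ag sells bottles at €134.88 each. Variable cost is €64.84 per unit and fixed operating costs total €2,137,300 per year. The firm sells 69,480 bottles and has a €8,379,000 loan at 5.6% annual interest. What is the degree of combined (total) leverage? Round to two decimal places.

Total contribution margin = 69,480 × €70.04 = €4,866,379.20.
Operating income = contribution − fixed costs = €4,866,379.20 − €2,137,300 = €2,729,079.20. Interest = €469,224.00.
DOL = €4,866,379.20 ÷ €2,729,079.20 = 1.7832; DFL = €2,729,079.20 ÷ €2,259,855.20 = 1.2076.
DCL = DOL × DFL = 1.7832 × 1.2076 = 2.1534.

2.15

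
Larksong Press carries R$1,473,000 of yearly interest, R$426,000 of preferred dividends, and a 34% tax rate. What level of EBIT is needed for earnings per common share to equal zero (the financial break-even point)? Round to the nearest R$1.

Grossing the preferred dividend up to pre-tax terms: R$426,000 / (1 − 0.34) = R$645,454.55.
EPS = 0 when EBIT covers interest plus the pre-tax preferred burden: R$1,473,000 + R$645,454.55 = R$2,118,454.55.

R$2,118,455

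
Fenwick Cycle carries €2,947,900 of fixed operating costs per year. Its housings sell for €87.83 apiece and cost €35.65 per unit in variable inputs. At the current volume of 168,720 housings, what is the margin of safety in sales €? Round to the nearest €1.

€9,856,737

Contribution margin per unit = €87.83 − €35.65 = €52.18. Break-even units = €2,947,900 ÷ €52.18 = 56,494.83; break-even revenue = 56,494.83 × €87.83 = €4,961,940.53.
Current sales = 168,720 × €87.83 = €14,818,677.60.
Margin of safety = €14,818,677.60 − €4,961,940.53 = €9,856,737.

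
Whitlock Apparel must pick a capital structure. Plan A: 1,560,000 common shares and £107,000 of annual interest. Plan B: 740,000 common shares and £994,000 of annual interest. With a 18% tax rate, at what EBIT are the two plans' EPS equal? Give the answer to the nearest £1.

At indifference, (EBIT − 107,000)(1 − t)/1,560,000 = (EBIT − 994,000)(1 − t)/740,000.
The (1 − t) factor cancels: (EBIT − 107,000) × 740,000 = (EBIT − 994,000) × 1,560,000.
Solving, EBIT = (994,000·1,560,000 − 107,000·740,000) / (1,560,000 − 740,000) = 1,471,460,000,000 / 820,000 = 1,794,463.41.

£1,794,463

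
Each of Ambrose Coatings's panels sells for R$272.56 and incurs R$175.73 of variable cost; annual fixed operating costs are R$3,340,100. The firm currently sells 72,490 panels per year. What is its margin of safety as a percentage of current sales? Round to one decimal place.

Unit CM = price − variable cost = R$272.56 − R$175.73 = R$96.83. Break-even units = R$3,340,100 ÷ R$96.83 = 34,494.47; break-even revenue = 34,494.47 × R$272.56 = R$9,401,814.07.
Actual sales revenue = 72,490 × R$272.56 = R$19,757,874.40.
Margin of safety = (R$19,757,874.40 − R$9,401,814.07) ÷ R$19,757,874.40 = 52.4%.

52.4%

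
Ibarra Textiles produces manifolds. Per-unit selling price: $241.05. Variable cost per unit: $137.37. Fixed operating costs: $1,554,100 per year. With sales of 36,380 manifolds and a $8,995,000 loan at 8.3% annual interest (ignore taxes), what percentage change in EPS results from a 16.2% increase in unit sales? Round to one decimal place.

Contribution at this volume is 36,380 × $103.68 = $3,771,878.40.
Operating income = contribution − fixed costs = $3,771,878.40 − $1,554,100 = $2,217,778.40.
After interest of $746,585.00, pre-tax earnings = $1,471,193.40.
DCL = total CM / (EBIT − I) = $3,771,878.40 / $1,471,193.40 = 2.5638.
%ΔEPS = DCL × %ΔSales = 2.5638 × +16.2% = +41.5%.

+41.5%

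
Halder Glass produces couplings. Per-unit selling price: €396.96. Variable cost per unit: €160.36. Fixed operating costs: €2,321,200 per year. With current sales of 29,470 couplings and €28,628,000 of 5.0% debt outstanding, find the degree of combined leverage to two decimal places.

2.17

At 29,470 units, contribution = 29,470 × €236.60 = €6,972,602.00.
Operating income = contribution − fixed costs = €6,972,602.00 − €2,321,200 = €4,651,402.00. Interest = €1,431,400.00.
DOL = €6,972,602.00 ÷ €4,651,402.00 = 1.4990; DFL = €4,651,402.00 ÷ €3,220,002.00 = 1.4445.
DCL = DOL × DFL = 1.4990 × 1.4445 = 2.1653.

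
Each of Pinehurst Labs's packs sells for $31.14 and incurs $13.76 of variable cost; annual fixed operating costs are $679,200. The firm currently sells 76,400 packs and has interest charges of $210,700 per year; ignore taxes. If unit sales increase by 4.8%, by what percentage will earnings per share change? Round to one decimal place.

+14.6%

Total contribution margin = 76,400 × $17.38 = $1,327,832.00.
EBIT = $1,327,832.00 − $679,200 = $648,632.00.
Interest = $210,700.00, so EBIT − I = $437,932.00.
Degree of combined leverage = contribution ÷ (EBIT − I) = $1,327,832.00 ÷ $437,932.00 = 3.0321.
EPS therefore changes by 3.0321 × (+4.8%) = +14.6%.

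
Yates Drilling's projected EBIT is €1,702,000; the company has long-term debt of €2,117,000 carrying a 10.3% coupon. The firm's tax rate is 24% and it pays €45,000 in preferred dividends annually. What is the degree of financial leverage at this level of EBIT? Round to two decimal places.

Interest = €218,051.00.
Preferred dividends grossed up pre-tax: €45,000 / (1 − 0.24) = €59,210.53.
DFL = EBIT ÷ [EBIT − I − D_p/(1−t)] = €1,702,000 ÷ [€1,702,000 − €218,051.00 − €59,210.53] = €1,702,000 ÷ €1,424,738.47 = 1.1946.

1.19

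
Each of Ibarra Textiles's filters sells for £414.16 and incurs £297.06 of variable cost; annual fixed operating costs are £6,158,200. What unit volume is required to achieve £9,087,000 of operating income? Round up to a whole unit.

Each unit contributes £414.16 − £297.06 = £117.10.
Need Q such that Q × £117.10 − £6,158,200 = £9,087,000, i.e. Q = £15,245,200 / £117.10 = 130,189.58 → 130,190.

130,190 filters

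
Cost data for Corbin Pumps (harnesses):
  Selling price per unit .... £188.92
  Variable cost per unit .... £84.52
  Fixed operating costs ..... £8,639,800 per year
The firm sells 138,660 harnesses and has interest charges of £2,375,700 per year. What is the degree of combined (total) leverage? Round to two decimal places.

At 138,660 units, contribution = 138,660 × £104.40 = £14,476,104.00.
Operating income = contribution − fixed costs = £14,476,104.00 − £8,639,800 = £5,836,304.00. Interest = £2,375,700.00, so EBIT − I = £3,460,604.00.
Degree of total leverage = total CM / (EBIT − interest) = £14,476,104.00 / £3,460,604.00 = 4.1831.

4.18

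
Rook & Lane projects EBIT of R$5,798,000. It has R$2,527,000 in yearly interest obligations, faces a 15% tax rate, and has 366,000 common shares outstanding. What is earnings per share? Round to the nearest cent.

R$7.60

Interest = R$2,527,000.00, so EBT = R$5,798,000 − R$2,527,000.00 = R$3,271,000.00.
After tax at 15%: net income = R$3,271,000.00 × 0.85 = R$2,780,350.00.
EPS = R$2,780,350.00 ÷ 366,000 = R$7.60.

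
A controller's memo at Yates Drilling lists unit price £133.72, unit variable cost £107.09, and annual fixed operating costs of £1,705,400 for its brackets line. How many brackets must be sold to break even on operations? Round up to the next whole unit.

64,041 brackets

Each unit contributes £133.72 − £107.09 = £26.63.
Break-even Q = £1,705,400 / £26.63 = 64,040.56 → 64,041 brackets.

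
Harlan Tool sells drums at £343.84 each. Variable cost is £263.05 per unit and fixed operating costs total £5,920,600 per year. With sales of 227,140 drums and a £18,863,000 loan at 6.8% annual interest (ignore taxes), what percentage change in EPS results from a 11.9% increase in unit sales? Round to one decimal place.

Total contribution margin = 227,140 × £80.79 = £18,350,640.60.
EBIT = £18,350,640.60 − £5,920,600 = £12,430,040.60.
Interest = £1,282,684.00, so EBIT − I = £11,147,356.60.
Degree of combined leverage = contribution ÷ (EBIT − I) = £18,350,640.60 ÷ £11,147,356.60 = 1.6462.
EPS therefore changes by 1.6462 × (+11.9%) = +19.6%.

+19.6%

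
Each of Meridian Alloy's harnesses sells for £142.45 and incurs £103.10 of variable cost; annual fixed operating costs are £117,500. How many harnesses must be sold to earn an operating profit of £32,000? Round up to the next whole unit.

Each unit contributes £142.45 − £103.10 = £39.35.
Required volume = (fixed costs + target profit) ÷ CM = (£117,500 + £32,000) ÷ £39.35 = 3,799.24, so 3,800 harnesses.

3,800 harnesses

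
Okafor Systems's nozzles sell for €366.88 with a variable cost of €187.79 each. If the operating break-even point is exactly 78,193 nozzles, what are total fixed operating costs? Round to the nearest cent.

€14,003,584.37

Unit CM = price − variable cost = €366.88 − €187.79 = €179.09.
Since BE = FC / CM, FC = 78,193 × €179.09 = €14,003,584.37.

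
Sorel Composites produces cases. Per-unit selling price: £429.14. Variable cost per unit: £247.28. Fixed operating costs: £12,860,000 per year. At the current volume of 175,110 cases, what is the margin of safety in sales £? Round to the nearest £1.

£44,800,613

Each unit contributes £429.14 − £247.28 = £181.86. Break-even units = £12,860,000 ÷ £181.86 = 70,713.74; break-even revenue = 70,713.74 × £429.14 = £30,346,092.60.
Actual sales revenue = 175,110 × £429.14 = £75,146,705.40.
Margin of safety = £75,146,705.40 − £30,346,092.60 = £44,800,613.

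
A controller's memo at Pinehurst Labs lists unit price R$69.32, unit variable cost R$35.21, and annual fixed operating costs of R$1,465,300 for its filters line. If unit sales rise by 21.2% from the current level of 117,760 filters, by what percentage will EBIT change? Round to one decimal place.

+33.4%

Total contribution margin = 117,760 × R$34.11 = R$4,016,793.60.
EBIT = R$4,016,793.60 − R$1,465,300 = R$2,551,493.60.
Degree of operating leverage = R$4,016,793.60 / R$2,551,493.60 = 1.5743.
Operating income changes by 1.5743 × +21.2% = +33.4%.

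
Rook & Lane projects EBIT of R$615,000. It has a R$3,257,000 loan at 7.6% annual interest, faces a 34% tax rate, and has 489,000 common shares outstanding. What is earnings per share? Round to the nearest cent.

Interest = R$247,532.00, so EBT = R$615,000 − R$247,532.00 = R$367,468.00.
Net income = R$367,468.00 × (1 − 0.34) = R$242,528.88.
Per share: R$242,528.88 / 489,000 shares = R$0.50.

R$0.50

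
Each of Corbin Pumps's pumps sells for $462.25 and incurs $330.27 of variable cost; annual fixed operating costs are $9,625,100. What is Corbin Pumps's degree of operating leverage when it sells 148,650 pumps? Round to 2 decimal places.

1.96

At 148,650 units, contribution = 148,650 × $131.98 = $19,618,827.00.
Operating income = contribution − fixed costs = $19,618,827.00 − $9,625,100 = $9,993,727.00.
So DOL = total CM / EBIT = $19,618,827.00 / $9,993,727.00 = 1.9631.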